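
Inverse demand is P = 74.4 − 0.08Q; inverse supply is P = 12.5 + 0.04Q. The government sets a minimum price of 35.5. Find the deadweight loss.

52.51

Competitive equilibrium: 74.4 − 0.08Q = 12.5 + 0.04Q → Q* = 515.8333, P* = 33.1333.
At the floor P = 35.5, quantity demanded = (74.4 − 35.5)/0.08 = 486.25.
Sellers' marginal cost at Q' = 486.25: 12.5 + 0.04·486.25 = 31.95.
ΔQ = 515.8333 − 486.25 = 29.5833; wedge = 35.5 − 31.95 = 3.55.
The triangle = ½ × 29.5833 × 3.55 = 52.51.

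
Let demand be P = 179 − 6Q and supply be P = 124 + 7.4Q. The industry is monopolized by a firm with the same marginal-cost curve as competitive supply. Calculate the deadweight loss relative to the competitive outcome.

Competitive equilibrium: 179 − 6Q = 124 + 7.4Q → Q* = 4.1045, P* = 154.3731.
Marginal revenue: MR = 179 − 12Q. Set MR = MC: 179 − 12Q = 124 + 7.4Q → Q_m = 2.8351.
Price P_m = 179 − 6·2.8351 = 161.9894; MC(Q_m) = 124 + 7.4·2.8351 = 144.9797.
Competitive Q* = 4.1045, so ΔQ = 1.2694; wedge = 161.9894 − 144.9797 = 17.0097.
DWL = ½ × 1.2694 × 17.0097 = 10.80.

10.80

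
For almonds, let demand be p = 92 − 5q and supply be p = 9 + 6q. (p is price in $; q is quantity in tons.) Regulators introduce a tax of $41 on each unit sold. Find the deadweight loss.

$76.41

Competitive equilibrium: 92 − 5q = 9 + 6q → q* = 7.5455, p* = 54.2727.
With the tax, the buyer price exceeds the seller price by 41: (92 − 5q) − (9 + 6q) = 41 → q' = 3.8182.
Δq = 7.5455 − 3.8182 = 3.7273; the wedge equals the tax, 41.
The triangle = ½ × 3.7273 × 41 = $76.41.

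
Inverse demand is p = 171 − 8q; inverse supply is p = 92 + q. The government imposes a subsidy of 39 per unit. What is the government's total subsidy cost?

511.33

Competitive equilibrium: 171 − 8q = 92 + q → q* = 8.7778, p* = 100.7778.
The subsidy lowers effective supply by 39: p = 53 + q.
New quantity: 171 − 8q = 53 + q → q' = 13.1111.
Total subsidy cost = 39 × 13.1111 = 511.33.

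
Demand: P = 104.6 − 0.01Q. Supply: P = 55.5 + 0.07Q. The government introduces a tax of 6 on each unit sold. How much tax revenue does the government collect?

Competitive equilibrium: 104.6 − 0.01Q = 55.5 + 0.07Q → Q* = 613.75, P* = 98.4625.
With the tax, the buyer price exceeds the seller price by 6: (104.6 − 0.01Q) − (55.5 + 0.07Q) = 6 → Q' = 538.75.
Tax revenue = 6 × 538.75 = 3232.50.

3232.50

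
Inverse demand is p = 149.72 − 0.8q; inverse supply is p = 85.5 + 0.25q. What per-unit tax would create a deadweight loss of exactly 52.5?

Competitive equilibrium: 149.72 − 0.8q = 85.5 + 0.25q → q* = 61.1619, p* = 100.7905.
A tax t gives Δq = t/1.05 and wedge t, so DWL = t²/2.1.
t²/2.1 = 52.5 → t² = 110.25 → t = 10.5.

10.5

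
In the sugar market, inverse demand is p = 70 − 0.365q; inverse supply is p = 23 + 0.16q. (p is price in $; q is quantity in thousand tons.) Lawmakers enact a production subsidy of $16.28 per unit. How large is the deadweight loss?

Competitive equilibrium: 70 − 0.365q = 23 + 0.16q → q* = 89.5238, p* = 37.3238.
The subsidy lowers effective supply by 16.28: p = 6.72 + 0.16q.
New quantity: 70 − 0.365q = 6.72 + 0.16q → q' = 120.5333.
Overproduction Δq = 120.5333 − 89.5238 = 31.0095; wedge = subsidy = 16.28.
The triangle = ½ × 31.0095 × 16.28 = $252.42 thousand.

$252.42 thousand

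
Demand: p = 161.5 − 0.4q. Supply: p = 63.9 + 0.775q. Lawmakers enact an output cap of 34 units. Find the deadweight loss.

1414.26

Competitive equilibrium: 161.5 − 0.4q = 63.9 + 0.775q → q* = 83.0638, p* = 128.2745.
At q = 34: demand price = 161.5 − 0.4·34 = 147.9; supply price = 63.9 + 0.775·34 = 90.25.
Δq = 83.0638 − 34 = 49.0638; wedge = 147.9 − 90.25 = 57.65.
Welfare loss = ½ × 49.0638 × 57.65 = 1414.26.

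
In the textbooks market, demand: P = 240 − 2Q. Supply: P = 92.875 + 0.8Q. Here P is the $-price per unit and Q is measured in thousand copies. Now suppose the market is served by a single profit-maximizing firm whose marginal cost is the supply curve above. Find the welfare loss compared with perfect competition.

$671.06 thousand

Competitive equilibrium: 240 − 2Q = 92.875 + 0.8Q → Q* = 52.5446, P* = 134.9107.
Marginal revenue: MR = 240 − 4Q. Set MR = MC: 240 − 4Q = 92.875 + 0.8Q → Q_m = 30.651.
Price P_m = 240 − 2·30.651 = 178.698; MC(Q_m) = 92.875 + 0.8·30.651 = 117.3958.
Competitive Q* = 52.5446, so ΔQ = 21.8936; wedge = 178.698 − 117.3958 = 61.3022.
DWL = ½ × 21.8936 × 61.3022 = $671.06 thousand.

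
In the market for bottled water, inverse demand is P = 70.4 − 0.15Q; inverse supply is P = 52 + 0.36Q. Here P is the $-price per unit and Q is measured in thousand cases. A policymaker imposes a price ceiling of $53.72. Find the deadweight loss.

$249.83 thousand

Competitive equilibrium: 70.4 − 0.15Q = 52 + 0.36Q → Q* = 36.0784, P* = 64.9882.
At the ceiling P = 53.72, quantity supplied = (53.72 − 52)/0.36 = 4.7778.
Willingness to pay at Q' = 4.7778: 70.4 − 0.15·4.7778 = 69.6833.
ΔQ = 36.0784 − 4.7778 = 31.3006; wedge = 69.6833 − 53.72 = 15.9633.
DWL = ½ × 31.3006 × 15.9633 = $249.83 thousand.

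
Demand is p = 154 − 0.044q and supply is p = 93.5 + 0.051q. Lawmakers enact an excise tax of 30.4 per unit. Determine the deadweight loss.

Competitive equilibrium: 154 − 0.044q = 93.5 + 0.051q → q* = 636.8421, p* = 125.9789.
With the tax, the buyer price exceeds the seller price by 30.4: (154 − 0.044q) − (93.5 + 0.051q) = 30.4 → q' = 316.8421.
Δq = 636.8421 − 316.8421 = 320; the wedge equals the tax, 30.4.
The triangle = ½ × 320 × 30.4 = 4864.

4864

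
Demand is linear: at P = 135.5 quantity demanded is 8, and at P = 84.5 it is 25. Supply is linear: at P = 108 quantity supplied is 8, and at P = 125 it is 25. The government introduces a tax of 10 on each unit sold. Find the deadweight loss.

12.50

Demand slope = (84.5 − 135.5)/(25 − 8) = −3, so P = 159.5 − 3Q.
Supply slope = (125 − 108)/(25 − 8) = 1, so P = 100 + Q.
Competitive equilibrium: 159.5 − 3Q = 100 + Q → Q* = 14.875, P* = 114.875.
With the tax, the buyer price exceeds the seller price by 10: (159.5 − 3Q) − (100 + Q) = 10 → Q' = 12.375.
ΔQ = 14.875 − 12.375 = 2.5; the wedge equals the tax, 10.
The triangle = ½ × 2.5 × 10 = 12.50.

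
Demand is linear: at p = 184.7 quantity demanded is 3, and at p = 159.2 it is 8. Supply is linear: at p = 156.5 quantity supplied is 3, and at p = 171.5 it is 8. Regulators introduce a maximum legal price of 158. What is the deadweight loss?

36

Demand slope = (159.2 − 184.7)/(8 − 3) = −5.1, so p = 200 − 5.1q.
Supply slope = (171.5 − 156.5)/(8 − 3) = 3, so p = 147.5 + 3q.
Competitive equilibrium: 200 − 5.1q = 147.5 + 3q → q* = 6.4815, p* = 166.9444.
At the ceiling p = 158, quantity supplied = (158 − 147.5)/3 = 3.5.
Willingness to pay at q' = 3.5: 200 − 5.1·3.5 = 182.15.
Δq = 6.4815 − 3.5 = 2.9815; wedge = 182.15 − 158 = 24.15.
The triangle = ½ × 2.9815 × 24.15 = 36.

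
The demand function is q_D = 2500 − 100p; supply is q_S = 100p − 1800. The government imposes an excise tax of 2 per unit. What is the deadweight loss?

100

In inverse form: demand p = 25 − 0.01q, supply p = 18 + 0.01q.
Competitive equilibrium: 25 − 0.01q = 18 + 0.01q → q* = 350, p* = 21.5.
With the tax, the buyer price exceeds the seller price by 2: (25 − 0.01q) − (18 + 0.01q) = 2 → q' = 250.
Δq = 350 − 250 = 100; the wedge equals the tax, 2.
The triangle = ½ × 100 × 2 = 100.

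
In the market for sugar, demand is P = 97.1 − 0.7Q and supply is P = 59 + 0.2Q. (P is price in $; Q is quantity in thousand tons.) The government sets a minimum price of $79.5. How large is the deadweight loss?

Competitive equilibrium: 97.1 − 0.7Q = 59 + 0.2Q → Q* = 42.3333, P* = 67.4667.
At the floor P = 79.5, quantity demanded = (97.1 − 79.5)/0.7 = 25.1429.
Sellers' marginal cost at Q' = 25.1429: 59 + 0.2·25.1429 = 64.0286.
ΔQ = 42.3333 − 25.1429 = 17.1904; wedge = 79.5 − 64.0286 = 15.4714.
The triangle = ½ × 17.1904 × 15.4714 = $132.98 thousand.

$132.98 thousand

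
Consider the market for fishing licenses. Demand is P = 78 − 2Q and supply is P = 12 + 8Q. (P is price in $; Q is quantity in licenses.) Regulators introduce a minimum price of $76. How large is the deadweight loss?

$156.80

Competitive equilibrium: 78 − 2Q = 12 + 8Q → Q* = 6.6, P* = 64.8.
At the floor P = 76, quantity demanded = (78 − 76)/2 = 1.
Sellers' marginal cost at Q' = 1: 12 + 8·1 = 20.
ΔQ = 6.6 − 1 = 5.6; wedge = 76 − 20 = 56.
The triangle = ½ × 5.6 × 56 = $156.80.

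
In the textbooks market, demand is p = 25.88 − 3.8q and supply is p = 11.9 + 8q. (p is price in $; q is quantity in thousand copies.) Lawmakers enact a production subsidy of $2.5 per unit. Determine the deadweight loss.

$0.26 thousand

Competitive equilibrium: 25.88 − 3.8q = 11.9 + 8q → q* = 1.1847, p* = 21.378.
The subsidy lowers effective supply by 2.5: p = 9.4 + 8q.
New quantity: 25.88 − 3.8q = 9.4 + 8q → q' = 1.3966.
Overproduction Δq = 1.3966 − 1.1847 = 0.2119; wedge = subsidy = 2.5.
DWL = ½ × 0.2119 × 2.5 = $0.26 thousand.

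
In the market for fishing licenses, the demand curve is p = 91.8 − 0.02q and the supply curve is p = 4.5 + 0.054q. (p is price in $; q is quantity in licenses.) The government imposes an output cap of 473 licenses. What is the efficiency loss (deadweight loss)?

$18480.28

Competitive equilibrium: 91.8 − 0.02q = 4.5 + 0.054q → q* = 1179.72973, p* = 68.20541.
At q = 473: demand price = 91.8 − 0.02·473 = 82.34; supply price = 4.5 + 0.054·473 = 30.042.
Δq = 1179.72973 − 473 = 706.72973; wedge = 82.34 − 30.042 = 52.298.
DWL = ½ × 706.72973 × 52.298 = $18480.28.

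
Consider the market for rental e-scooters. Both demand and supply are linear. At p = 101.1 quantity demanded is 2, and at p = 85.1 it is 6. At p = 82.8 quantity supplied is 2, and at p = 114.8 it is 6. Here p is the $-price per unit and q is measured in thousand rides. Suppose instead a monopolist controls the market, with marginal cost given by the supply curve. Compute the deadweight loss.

$4.66 thousand

Demand slope = (85.1 − 101.1)/(6 − 2) = −4, so p = 109.1 − 4q.
Supply slope = (114.8 − 82.8)/(6 − 2) = 8, so p = 66.8 + 8q.
Competitive equilibrium: 109.1 − 4q = 66.8 + 8q → q* = 3.525, p* = 95.
Marginal revenue: MR = 109.1 − 8q. Set MR = MC: 109.1 − 8q = 66.8 + 8q → q_m = 2.6438.
Price p_m = 109.1 − 4·2.6438 = 98.5248; MC(q_m) = 66.8 + 8·2.6438 = 87.9504.
Competitive q* = 3.525, so Δq = 0.8812; wedge = 98.5248 − 87.9504 = 10.5744.
Deadweight loss = ½ × 0.8812 × 10.5744 = $4.66 thousand.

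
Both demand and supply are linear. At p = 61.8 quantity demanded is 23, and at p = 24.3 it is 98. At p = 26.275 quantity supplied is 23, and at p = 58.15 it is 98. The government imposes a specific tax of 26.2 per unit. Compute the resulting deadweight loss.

Demand slope = (24.3 − 61.8)/(98 − 23) = −0.5, so p = 73.3 − 0.5q.
Supply slope = (58.15 − 26.275)/(98 − 23) = 0.425, so p = 16.5 + 0.425q.
Competitive equilibrium: 73.3 − 0.5q = 16.5 + 0.425q → q* = 61.4054, p* = 42.5973.
With the tax, the buyer price exceeds the seller price by 26.2: (73.3 − 0.5q) − (16.5 + 0.425q) = 26.2 → q' = 33.0811.
Δq = 61.4054 − 33.0811 = 28.3243; the wedge equals the tax, 26.2.
The triangle = ½ × 28.3243 × 26.2 = 371.05.

371.05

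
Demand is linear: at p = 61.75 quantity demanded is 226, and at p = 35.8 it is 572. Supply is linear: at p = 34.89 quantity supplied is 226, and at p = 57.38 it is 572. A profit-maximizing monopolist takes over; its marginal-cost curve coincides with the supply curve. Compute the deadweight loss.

1487.30

Demand slope = (35.8 − 61.75)/(572 − 226) = −0.075, so p = 78.7 − 0.075q.
Supply slope = (57.38 − 34.89)/(572 − 226) = 0.065, so p = 20.2 + 0.065q.
Competitive equilibrium: 78.7 − 0.075q = 20.2 + 0.065q → q* = 417.8571, p* = 47.3607.
Marginal revenue: MR = 78.7 − 0.15q. Set MR = MC: 78.7 − 0.15q = 20.2 + 0.065q → q_m = 272.093.
Price p_m = 78.7 − 0.075·272.093 = 58.293; MC(q_m) = 20.2 + 0.065·272.093 = 37.886.
Competitive q* = 417.8571, so Δq = 145.7641; wedge = 58.293 − 37.886 = 20.407.
Welfare loss = ½ × 145.7641 × 20.407 = 1487.30.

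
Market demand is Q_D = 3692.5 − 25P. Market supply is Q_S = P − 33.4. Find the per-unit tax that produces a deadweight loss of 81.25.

In inverse form: demand P = 147.7 − 0.04Q, supply P = 33.4 + Q.
Competitive equilibrium: 147.7 − 0.04Q = 33.4 + Q → Q* = 109.9038, P* = 143.3038.
A tax t gives ΔQ = t/1.04 and wedge t, so DWL = t²/2.08.
t²/2.08 = 81.25 → t² = 169 → t = 13.

13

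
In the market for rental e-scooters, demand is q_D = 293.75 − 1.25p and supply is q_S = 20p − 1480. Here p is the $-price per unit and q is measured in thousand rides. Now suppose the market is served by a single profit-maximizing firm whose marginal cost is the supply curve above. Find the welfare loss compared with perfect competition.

In inverse form: demand p = 235 − 0.8q, supply p = 74 + 0.05q.
Competitive equilibrium: 235 − 0.8q = 74 + 0.05q → q* = 189.4118, p* = 83.4706.
Marginal revenue: MR = 235 − 1.6q. Set MR = MC: 235 − 1.6q = 74 + 0.05q → q_m = 97.5758.
Price p_m = 235 − 0.8·97.5758 = 156.9394; MC(q_m) = 74 + 0.05·97.5758 = 78.8788.
Competitive q* = 189.4118, so Δq = 91.836; wedge = 156.9394 − 78.8788 = 78.0606.
Deadweight loss = ½ × 91.836 × 78.0606 = $3584.39 thousand.

$3584.39 thousand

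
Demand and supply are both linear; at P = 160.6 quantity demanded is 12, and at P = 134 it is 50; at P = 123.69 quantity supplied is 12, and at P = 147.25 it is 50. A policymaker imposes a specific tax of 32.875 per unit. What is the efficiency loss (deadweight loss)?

Demand slope = (134 − 160.6)/(50 − 12) = −0.7, so P = 169 − 0.7Q.
Supply slope = (147.25 − 123.69)/(50 − 12) = 0.62, so P = 116.25 + 0.62Q.
Competitive equilibrium: 169 − 0.7Q = 116.25 + 0.62Q → Q* = 39.9621, P* = 141.0265.
With the tax, the buyer price exceeds the seller price by 32.875: (169 − 0.7Q) − (116.25 + 0.62Q) = 32.875 → Q' = 15.0568.
ΔQ = 39.9621 − 15.0568 = 24.9053; the wedge equals the tax, 32.875.
Welfare loss = ½ × 24.9053 × 32.875 = 409.38.

409.38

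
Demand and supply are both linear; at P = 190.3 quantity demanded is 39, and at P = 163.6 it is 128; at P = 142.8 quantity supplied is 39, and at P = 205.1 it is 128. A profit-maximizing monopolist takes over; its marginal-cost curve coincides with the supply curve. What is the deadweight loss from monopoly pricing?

199.23

Demand slope = (163.6 − 190.3)/(128 − 39) = −0.3, so P = 202 − 0.3Q.
Supply slope = (205.1 − 142.8)/(128 − 39) = 0.7, so P = 115.5 + 0.7Q.
Competitive equilibrium: 202 − 0.3Q = 115.5 + 0.7Q → Q* = 86.5, P* = 176.05.
Marginal revenue: MR = 202 − 0.6Q. Set MR = MC: 202 − 0.6Q = 115.5 + 0.7Q → Q_m = 66.5385.
Price P_m = 202 − 0.3·66.5385 = 182.0385; MC(Q_m) = 115.5 + 0.7·66.5385 = 162.077.
Competitive Q* = 86.5, so ΔQ = 19.9615; wedge = 182.0385 − 162.077 = 19.9615.
The triangle = ½ × 19.9615 × 19.9615 = 199.23.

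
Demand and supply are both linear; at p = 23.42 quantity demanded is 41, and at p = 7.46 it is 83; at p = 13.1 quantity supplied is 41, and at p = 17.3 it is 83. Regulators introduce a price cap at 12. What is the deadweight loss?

Demand slope = (7.46 − 23.42)/(83 − 41) = −0.38, so p = 39 − 0.38q.
Supply slope = (17.3 − 13.1)/(83 − 41) = 0.1, so p = 9 + 0.1q.
Competitive equilibrium: 39 − 0.38q = 9 + 0.1q → q* = 62.5, p* = 15.25.
At the ceiling p = 12, quantity supplied = (12 − 9)/0.1 = 30.
Willingness to pay at q' = 30: 39 − 0.38·30 = 27.6.
Δq = 62.5 − 30 = 32.5; wedge = 27.6 − 12 = 15.6.
DWL = ½ × 32.5 × 15.6 = 253.50.

253.50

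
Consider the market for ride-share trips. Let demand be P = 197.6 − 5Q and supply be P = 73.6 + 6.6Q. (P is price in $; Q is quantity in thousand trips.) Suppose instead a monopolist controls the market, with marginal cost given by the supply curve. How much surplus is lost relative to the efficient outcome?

$60.13 thousand

Competitive equilibrium: 197.6 − 5Q = 73.6 + 6.6Q → Q* = 10.6897, P* = 144.1517.
Marginal revenue: MR = 197.6 − 10Q. Set MR = MC: 197.6 − 10Q = 73.6 + 6.6Q → Q_m = 7.4699.
Price P_m = 197.6 − 5·7.4699 = 160.2505; MC(Q_m) = 73.6 + 6.6·7.4699 = 122.9013.
Competitive Q* = 10.6897, so ΔQ = 3.2198; wedge = 160.2505 − 122.9013 = 37.3492.
Deadweight loss = ½ × 3.2198 × 37.3492 = $60.13 thousand.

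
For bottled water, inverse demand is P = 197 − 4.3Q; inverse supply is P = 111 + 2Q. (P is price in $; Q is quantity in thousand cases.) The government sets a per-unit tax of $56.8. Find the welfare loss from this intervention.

$256.05 thousand

Competitive equilibrium: 197 − 4.3Q = 111 + 2Q → Q* = 13.6508, P* = 138.3016.
With the tax, the buyer price exceeds the seller price by 56.8: (197 − 4.3Q) − (111 + 2Q) = 56.8 → Q' = 4.6349.
ΔQ = 13.6508 − 4.6349 = 9.0159; the wedge equals the tax, 56.8.
Welfare loss = ½ × 9.0159 × 56.8 = $256.05 thousand.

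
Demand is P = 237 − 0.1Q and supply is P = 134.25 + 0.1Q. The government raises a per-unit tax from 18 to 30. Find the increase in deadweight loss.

Competitive equilibrium: 237 − 0.1Q = 134.25 + 0.1Q → Q* = 513.75, P* = 185.625.
For a per-unit tax t: ΔQ = t/0.2, so DWL = ½·t·(t/0.2) = t²/0.4.
At t = 18: DWL = 810. At t = 30: DWL = 2250.
Increase = 2250 − 810 = 1440.

1440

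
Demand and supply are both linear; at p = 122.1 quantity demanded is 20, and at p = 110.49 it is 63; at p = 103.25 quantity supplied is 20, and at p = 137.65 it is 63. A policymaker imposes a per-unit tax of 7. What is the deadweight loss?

Demand slope = (110.49 − 122.1)/(63 − 20) = −0.27, so p = 127.5 − 0.27q.
Supply slope = (137.65 − 103.25)/(63 − 20) = 0.8, so p = 87.25 + 0.8q.
Competitive equilibrium: 127.5 − 0.27q = 87.25 + 0.8q → q* = 37.6168, p* = 117.3435.
With the tax, the buyer price exceeds the seller price by 7: (127.5 − 0.27q) − (87.25 + 0.8q) = 7 → q' = 31.0748.
Δq = 37.6168 − 31.0748 = 6.542; the wedge equals the tax, 7.
The triangle = ½ × 6.542 × 7 = 22.90.

22.90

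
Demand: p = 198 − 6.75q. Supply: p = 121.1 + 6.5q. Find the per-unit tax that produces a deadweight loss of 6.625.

13.25

Competitive equilibrium: 198 − 6.75q = 121.1 + 6.5q → q* = 5.8038, p* = 158.8245.
A tax t gives Δq = t/13.25 and wedge t, so DWL = t²/26.5.
t²/26.5 = 6.625 → t² = 175.5625 → t = 13.25.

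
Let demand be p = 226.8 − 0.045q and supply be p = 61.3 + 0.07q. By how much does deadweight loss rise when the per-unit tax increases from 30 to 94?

Competitive equilibrium: 226.8 − 0.045q = 61.3 + 0.07q → q* = 1439.1304, p* = 162.0391.
For a per-unit tax t: Δq = t/0.115, so DWL = ½·t·(t/0.115) = t²/0.23.
At t = 30: DWL = 3913.043. At t = 94: DWL = 38417.391.
Increase = 38417.391 − 3913.043 = 34504.35.

34504.35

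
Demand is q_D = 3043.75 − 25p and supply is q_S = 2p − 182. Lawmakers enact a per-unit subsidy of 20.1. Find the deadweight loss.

374.08

In inverse form: demand p = 121.75 − 0.04q, supply p = 91 + 0.5q.
Competitive equilibrium: 121.75 − 0.04q = 91 + 0.5q → q* = 56.9444, p* = 119.4722.
The subsidy lowers effective supply by 20.1: p = 70.9 + 0.5q.
New quantity: 121.75 − 0.04q = 70.9 + 0.5q → q' = 94.1667.
Overproduction Δq = 94.1667 − 56.9444 = 37.2223; wedge = subsidy = 20.1.
DWL = ½ × 37.2223 × 20.1 = 374.08.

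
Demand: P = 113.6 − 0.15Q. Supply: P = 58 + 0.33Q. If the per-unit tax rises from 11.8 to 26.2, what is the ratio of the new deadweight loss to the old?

Competitive equilibrium: 113.6 − 0.15Q = 58 + 0.33Q → Q* = 115.8333, P* = 96.225.
For a per-unit tax t: ΔQ = t/0.48, so DWL = ½·t·(t/0.48) = t²/0.96.
At t = 11.8: DWL = 145.042. At t = 26.2: DWL = 715.042.
Ratio = (26.2/11.8)² = 4.930.

4.930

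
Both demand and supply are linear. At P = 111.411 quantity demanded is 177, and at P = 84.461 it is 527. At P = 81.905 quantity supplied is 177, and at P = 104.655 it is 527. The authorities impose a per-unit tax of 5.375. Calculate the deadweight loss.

Demand slope = (84.461 − 111.411)/(527 − 177) = −0.077, so P = 125.04 − 0.077Q.
Supply slope = (104.655 − 81.905)/(527 − 177) = 0.065, so P = 70.4 + 0.065Q.
Competitive equilibrium: 125.04 − 0.077Q = 70.4 + 0.065Q → Q* = 384.7887, P* = 95.4113.
With the tax, the buyer price exceeds the seller price by 5.375: (125.04 − 0.077Q) − (70.4 + 0.065Q) = 5.375 → Q' = 346.9366.
ΔQ = 384.7887 − 346.9366 = 37.8521; the wedge equals the tax, 5.375.
Welfare loss = ½ × 37.8521 × 5.375 = 101.73.

101.73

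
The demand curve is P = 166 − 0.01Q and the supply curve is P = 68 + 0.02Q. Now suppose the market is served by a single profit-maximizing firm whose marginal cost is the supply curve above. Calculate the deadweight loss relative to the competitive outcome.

10004.17

Competitive equilibrium: 166 − 0.01Q = 68 + 0.02Q → Q* = 3266.6667, P* = 133.3333.
Marginal revenue: MR = 166 − 0.02Q. Set MR = MC: 166 − 0.02Q = 68 + 0.02Q → Q_m = 2450.
Price P_m = 166 − 0.01·2450 = 141.5; MC(Q_m) = 68 + 0.02·2450 = 117.
Competitive Q* = 3266.6667, so ΔQ = 816.6667; wedge = 141.5 − 117 = 24.5.
Welfare loss = ½ × 816.6667 × 24.5 = 10004.17.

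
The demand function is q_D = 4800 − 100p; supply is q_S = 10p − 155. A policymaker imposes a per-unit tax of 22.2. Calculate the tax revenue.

2078.73

In inverse form: demand p = 48 − 0.01q, supply p = 15.5 + 0.1q.
Competitive equilibrium: 48 − 0.01q = 15.5 + 0.1q → q* = 295.4545, p* = 45.0455.
With the tax, the buyer price exceeds the seller price by 22.2: (48 − 0.01q) − (15.5 + 0.1q) = 22.2 → q' = 93.6364.
Tax revenue = 22.2 × 93.6364 = 2078.73.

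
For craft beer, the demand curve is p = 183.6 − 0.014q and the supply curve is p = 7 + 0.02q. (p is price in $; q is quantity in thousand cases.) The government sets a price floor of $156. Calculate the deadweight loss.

$176557.32 thousand

Competitive equilibrium: 183.6 − 0.014q = 7 + 0.02q → q* = 5194.117647, p* = 110.882353.
At the floor p = 156, quantity demanded = (183.6 − 156)/0.014 = 1971.428571.
Sellers' marginal cost at q' = 1971.428571: 7 + 0.02·1971.428571 = 46.428571.
Δq = 5194.117647 − 1971.428571 = 3222.689076; wedge = 156 − 46.428571 = 109.571429.
DWL = ½ × 3222.689076 × 109.571429 = $176557.32 thousand.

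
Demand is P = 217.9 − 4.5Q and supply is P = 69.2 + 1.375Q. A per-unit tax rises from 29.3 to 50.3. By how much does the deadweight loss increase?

Competitive equilibrium: 217.9 − 4.5Q = 69.2 + 1.375Q → Q* = 25.3106, P* = 104.0021.
For a per-unit tax t: ΔQ = t/5.875, so DWL = ½·t·(t/5.875) = t²/11.75.
At t = 29.3: DWL = 73.063. At t = 50.3: DWL = 215.327.
Increase = 215.327 − 73.063 = 142.26.

142.26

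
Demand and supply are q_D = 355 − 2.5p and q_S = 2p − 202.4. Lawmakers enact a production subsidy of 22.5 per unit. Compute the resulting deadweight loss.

In inverse form: demand p = 142 − 0.4q, supply p = 101.2 + 0.5q.
Competitive equilibrium: 142 − 0.4q = 101.2 + 0.5q → q* = 45.3333, p* = 123.8667.
The subsidy lowers effective supply by 22.5: p = 78.7 + 0.5q.
New quantity: 142 − 0.4q = 78.7 + 0.5q → q' = 70.3333.
Overproduction Δq = 70.3333 − 45.3333 = 25; wedge = subsidy = 22.5.
The triangle = ½ × 25 × 22.5 = 281.25.

281.25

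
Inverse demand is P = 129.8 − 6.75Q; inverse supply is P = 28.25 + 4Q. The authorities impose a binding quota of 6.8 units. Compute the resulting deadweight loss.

37.65

Competitive equilibrium: 129.8 − 6.75Q = 28.25 + 4Q → Q* = 9.4465, P* = 66.036.
At Q = 6.8: demand price = 129.8 − 6.75·6.8 = 83.9; supply price = 28.25 + 4·6.8 = 55.45.
ΔQ = 9.4465 − 6.8 = 2.6465; wedge = 83.9 − 55.45 = 28.45.
Welfare loss = ½ × 2.6465 × 28.45 = 37.65.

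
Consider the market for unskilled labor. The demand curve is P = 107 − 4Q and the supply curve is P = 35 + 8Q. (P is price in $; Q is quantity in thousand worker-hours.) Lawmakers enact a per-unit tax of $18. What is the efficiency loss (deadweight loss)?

Competitive equilibrium: 107 − 4Q = 35 + 8Q → Q* = 6, P* = 83.
With the tax, the buyer price exceeds the seller price by 18: (107 − 4Q) − (35 + 8Q) = 18 → Q' = 4.5.
ΔQ = 6 − 4.5 = 1.5; the wedge equals the tax, 18.
Deadweight loss = ½ × 1.5 × 18 = $13.50 thousand.

$13.50 thousand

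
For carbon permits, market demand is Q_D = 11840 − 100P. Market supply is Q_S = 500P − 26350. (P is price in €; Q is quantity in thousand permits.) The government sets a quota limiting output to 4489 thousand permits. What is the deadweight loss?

€5833.176 thousand

In inverse form: demand P = 118.4 − 0.01Q, supply P = 52.7 + 0.002Q.
Competitive equilibrium: 118.4 − 0.01Q = 52.7 + 0.002Q → Q* = 5475, P* = 63.65.
At Q = 4489: demand price = 118.4 − 0.01·4489 = 73.51; supply price = 52.7 + 0.002·4489 = 61.678.
ΔQ = 5475 − 4489 = 986; wedge = 73.51 − 61.678 = 11.832.
Deadweight loss = ½ × 986 × 11.832 = €5833.176 thousand.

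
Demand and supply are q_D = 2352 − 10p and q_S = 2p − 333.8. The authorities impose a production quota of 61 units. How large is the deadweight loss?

In inverse form: demand p = 235.2 − 0.1q, supply p = 166.9 + 0.5q.
Competitive equilibrium: 235.2 − 0.1q = 166.9 + 0.5q → q* = 113.8333, p* = 223.8167.
At q = 61: demand price = 235.2 − 0.1·61 = 229.1; supply price = 166.9 + 0.5·61 = 197.4.
Δq = 113.8333 − 61 = 52.8333; wedge = 229.1 − 197.4 = 31.7.
The triangle = ½ × 52.8333 × 31.7 = 837.41.

837.41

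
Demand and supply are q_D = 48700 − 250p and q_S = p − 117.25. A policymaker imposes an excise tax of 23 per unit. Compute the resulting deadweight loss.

In inverse form: demand p = 194.8 − 0.004q, supply p = 117.25 + q.
Competitive equilibrium: 194.8 − 0.004q = 117.25 + q → q* = 77.241, p* = 194.491.
With the tax, the buyer price exceeds the seller price by 23: (194.8 − 0.004q) − (117.25 + q) = 23 → q' = 54.3327.
Δq = 77.241 − 54.3327 = 22.9083; the wedge equals the tax, 23.
Deadweight loss = ½ × 22.9083 × 23 = 263.45.

263.45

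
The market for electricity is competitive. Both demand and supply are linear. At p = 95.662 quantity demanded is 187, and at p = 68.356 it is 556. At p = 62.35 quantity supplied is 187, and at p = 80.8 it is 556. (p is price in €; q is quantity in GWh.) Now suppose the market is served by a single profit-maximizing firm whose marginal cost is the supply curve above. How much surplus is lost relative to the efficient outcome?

€1797.95

Demand slope = (68.356 − 95.662)/(556 − 187) = −0.074, so p = 109.5 − 0.074q.
Supply slope = (80.8 − 62.35)/(556 − 187) = 0.05, so p = 53 + 0.05q.
Competitive equilibrium: 109.5 − 0.074q = 53 + 0.05q → q* = 455.6452, p* = 75.7823.
Marginal revenue: MR = 109.5 − 0.148q. Set MR = MC: 109.5 − 0.148q = 53 + 0.05q → q_m = 285.3535.
Price p_m = 109.5 − 0.074·285.3535 = 88.3838; MC(q_m) = 53 + 0.05·285.3535 = 67.2677.
Competitive q* = 455.6452, so Δq = 170.2917; wedge = 88.3838 − 67.2677 = 21.1161.
Deadweight loss = ½ × 170.2917 × 21.1161 = €1797.95.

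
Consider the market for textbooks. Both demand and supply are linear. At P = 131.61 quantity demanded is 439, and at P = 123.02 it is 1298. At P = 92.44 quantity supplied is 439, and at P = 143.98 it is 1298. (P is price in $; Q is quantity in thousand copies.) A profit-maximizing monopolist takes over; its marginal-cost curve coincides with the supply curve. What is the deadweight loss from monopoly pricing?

$545.31 thousand

Demand slope = (123.02 − 131.61)/(1298 − 439) = −0.01, so P = 136 − 0.01Q.
Supply slope = (143.98 − 92.44)/(1298 − 439) = 0.06, so P = 66.1 + 0.06Q.
Competitive equilibrium: 136 − 0.01Q = 66.1 + 0.06Q → Q* = 998.5714, P* = 126.0143.
Marginal revenue: MR = 136 − 0.02Q. Set MR = MC: 136 − 0.02Q = 66.1 + 0.06Q → Q_m = 873.75.
Price P_m = 136 − 0.01·873.75 = 127.2625; MC(Q_m) = 66.1 + 0.06·873.75 = 118.525.
Competitive Q* = 998.5714, so ΔQ = 124.8214; wedge = 127.2625 − 118.525 = 8.7375.
Deadweight loss = ½ × 124.8214 × 8.7375 = $545.31 thousand.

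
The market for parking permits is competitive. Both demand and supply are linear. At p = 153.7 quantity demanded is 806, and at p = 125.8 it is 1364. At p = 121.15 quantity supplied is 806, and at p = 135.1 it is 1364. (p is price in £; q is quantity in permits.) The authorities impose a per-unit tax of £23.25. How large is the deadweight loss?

£3603.75

Demand slope = (125.8 − 153.7)/(1364 − 806) = −0.05, so p = 194 − 0.05q.
Supply slope = (135.1 − 121.15)/(1364 − 806) = 0.025, so p = 101 + 0.025q.
Competitive equilibrium: 194 − 0.05q = 101 + 0.025q → q* = 1240, p* = 132.
With the tax, the buyer price exceeds the seller price by 23.25: (194 − 0.05q) − (101 + 0.025q) = 23.25 → q' = 930.
Δq = 1240 − 930 = 310; the wedge equals the tax, 23.25.
Deadweight loss = ½ × 310 × 23.25 = £3603.75.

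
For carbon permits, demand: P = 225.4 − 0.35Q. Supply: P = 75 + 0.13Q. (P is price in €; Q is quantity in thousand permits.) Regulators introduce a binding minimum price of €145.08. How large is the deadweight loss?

Competitive equilibrium: 225.4 − 0.35Q = 75 + 0.13Q → Q* = 313.3333, P* = 115.7333.
At the floor P = 145.08, quantity demanded = (225.4 − 145.08)/0.35 = 229.4857.
Sellers' marginal cost at Q' = 229.4857: 75 + 0.13·229.4857 = 104.8331.
ΔQ = 313.3333 − 229.4857 = 83.8476; wedge = 145.08 − 104.8331 = 40.2469.
The triangle = ½ × 83.8476 × 40.2469 = €1687.30 thousand.

€1687.30 thousand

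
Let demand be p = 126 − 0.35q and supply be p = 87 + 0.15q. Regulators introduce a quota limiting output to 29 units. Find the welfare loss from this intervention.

Competitive equilibrium: 126 − 0.35q = 87 + 0.15q → q* = 78, p* = 98.7.
At q = 29: demand price = 126 − 0.35·29 = 115.85; supply price = 87 + 0.15·29 = 91.35.
Δq = 78 − 29 = 49; wedge = 115.85 − 91.35 = 24.5.
The triangle = ½ × 49 × 24.5 = 600.25.

600.25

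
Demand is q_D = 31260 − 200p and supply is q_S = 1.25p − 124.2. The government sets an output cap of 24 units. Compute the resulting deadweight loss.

879.05

In inverse form: demand p = 156.3 − 0.005q, supply p = 99.36 + 0.8q.
Competitive equilibrium: 156.3 − 0.005q = 99.36 + 0.8q → q* = 70.7329, p* = 155.9463.
At q = 24: demand price = 156.3 − 0.005·24 = 156.18; supply price = 99.36 + 0.8·24 = 118.56.
Δq = 70.7329 − 24 = 46.7329; wedge = 156.18 − 118.56 = 37.62.
DWL = ½ × 46.7329 × 37.62 = 879.05.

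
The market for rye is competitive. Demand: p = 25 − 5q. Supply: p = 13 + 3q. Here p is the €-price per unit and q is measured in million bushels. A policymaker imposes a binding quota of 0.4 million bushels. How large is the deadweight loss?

€4.84 million

Competitive equilibrium: 25 − 5q = 13 + 3q → q* = 1.5, p* = 17.5.
At q = 0.4: demand price = 25 − 5·0.4 = 23; supply price = 13 + 3·0.4 = 14.2.
Δq = 1.5 − 0.4 = 1.1; wedge = 23 − 14.2 = 8.8.
DWL = ½ × 1.1 × 8.8 = €4.84 million.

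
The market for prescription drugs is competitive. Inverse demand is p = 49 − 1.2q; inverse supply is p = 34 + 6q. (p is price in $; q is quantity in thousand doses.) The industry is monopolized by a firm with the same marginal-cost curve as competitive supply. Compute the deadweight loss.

Competitive equilibrium: 49 − 1.2q = 34 + 6q → q* = 2.0833, p* = 46.5.
Marginal revenue: MR = 49 − 2.4q. Set MR = MC: 49 − 2.4q = 34 + 6q → q_m = 1.7857.
Price p_m = 49 − 1.2·1.7857 = 46.8572; MC(q_m) = 34 + 6·1.7857 = 44.7142.
Competitive q* = 2.0833, so Δq = 0.2976; wedge = 46.8572 − 44.7142 = 2.143.
The triangle = ½ × 0.2976 × 2.143 = $0.32 thousand.

$0.32 thousand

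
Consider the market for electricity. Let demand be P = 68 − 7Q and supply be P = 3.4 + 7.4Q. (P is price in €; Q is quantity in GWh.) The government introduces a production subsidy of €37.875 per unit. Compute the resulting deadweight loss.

Competitive equilibrium: 68 − 7Q = 3.4 + 7.4Q → Q* = 4.4861, P* = 36.5972.
The subsidy lowers effective supply by 37.875: P = 7.4Q − 34.475.
New quantity: 68 − 7Q = 7.4Q − 34.475 → Q' = 7.1163.
Overproduction ΔQ = 7.1163 − 4.4861 = 2.6302; wedge = subsidy = 37.875.
Deadweight loss = ½ × 2.6302 × 37.875 = €49.81.

€49.81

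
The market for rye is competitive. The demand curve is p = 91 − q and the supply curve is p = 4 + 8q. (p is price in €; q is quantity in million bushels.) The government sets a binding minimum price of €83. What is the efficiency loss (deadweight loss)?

€12.50 million

Competitive equilibrium: 91 − q = 4 + 8q → q* = 9.6667, p* = 81.3333.
At the floor p = 83, quantity demanded = (91 − 83)/1 = 8.
Sellers' marginal cost at q' = 8: 4 + 8·8 = 68.
Δq = 9.6667 − 8 = 1.6667; wedge = 83 − 68 = 15.
Welfare loss = ½ × 1.6667 × 15 = €12.50 million.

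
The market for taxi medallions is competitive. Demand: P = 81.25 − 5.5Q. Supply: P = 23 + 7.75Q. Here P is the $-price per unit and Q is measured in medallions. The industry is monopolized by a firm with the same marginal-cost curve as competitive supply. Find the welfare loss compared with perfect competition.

Competitive equilibrium: 81.25 − 5.5Q = 23 + 7.75Q → Q* = 4.3962, P* = 57.0708.
Marginal revenue: MR = 81.25 − 11Q. Set MR = MC: 81.25 − 11Q = 23 + 7.75Q → Q_m = 3.1067.
Price P_m = 81.25 − 5.5·3.1067 = 64.1632; MC(Q_m) = 23 + 7.75·3.1067 = 47.0769.
Competitive Q* = 4.3962, so ΔQ = 1.2895; wedge = 64.1632 − 47.0769 = 17.0863.
The triangle = ½ × 1.2895 × 17.0863 = $11.02.

$11.02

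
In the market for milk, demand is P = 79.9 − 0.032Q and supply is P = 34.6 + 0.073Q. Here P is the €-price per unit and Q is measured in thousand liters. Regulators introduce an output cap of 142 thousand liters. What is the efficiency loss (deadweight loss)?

€4397.87 thousand

Competitive equilibrium: 79.9 − 0.032Q = 34.6 + 0.073Q → Q* = 431.4286, P* = 66.0943.
At Q = 142: demand price = 79.9 − 0.032·142 = 75.356; supply price = 34.6 + 0.073·142 = 44.966.
ΔQ = 431.4286 − 142 = 289.4286; wedge = 75.356 − 44.966 = 30.39.
The triangle = ½ × 289.4286 × 30.39 = €4397.87 thousand.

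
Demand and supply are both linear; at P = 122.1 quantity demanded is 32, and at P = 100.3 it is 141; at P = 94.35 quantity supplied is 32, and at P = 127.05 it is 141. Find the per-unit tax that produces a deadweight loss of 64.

Demand slope = (100.3 − 122.1)/(141 − 32) = −0.2, so P = 128.5 − 0.2Q.
Supply slope = (127.05 − 94.35)/(141 − 32) = 0.3, so P = 84.75 + 0.3Q.
Competitive equilibrium: 128.5 − 0.2Q = 84.75 + 0.3Q → Q* = 87.5, P* = 111.
A tax t gives ΔQ = t/0.5 and wedge t, so DWL = t²/1.
t²/1 = 64 → t² = 64 → t = 8.

8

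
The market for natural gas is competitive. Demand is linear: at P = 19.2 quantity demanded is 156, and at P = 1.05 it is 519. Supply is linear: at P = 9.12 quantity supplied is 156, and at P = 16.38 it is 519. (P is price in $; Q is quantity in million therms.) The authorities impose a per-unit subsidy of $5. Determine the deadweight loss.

$178.57 million

Demand slope = (1.05 − 19.2)/(519 − 156) = −0.05, so P = 27 − 0.05Q.
Supply slope = (16.38 − 9.12)/(519 − 156) = 0.02, so P = 6 + 0.02Q.
Competitive equilibrium: 27 − 0.05Q = 6 + 0.02Q → Q* = 300, P* = 12.
The subsidy lowers effective supply by 5: P = 1 + 0.02Q.
New quantity: 27 − 0.05Q = 1 + 0.02Q → Q' = 371.4286.
Overproduction ΔQ = 371.4286 − 300 = 71.4286; wedge = subsidy = 5.
Deadweight loss = ½ × 71.4286 × 5 = $178.57 million.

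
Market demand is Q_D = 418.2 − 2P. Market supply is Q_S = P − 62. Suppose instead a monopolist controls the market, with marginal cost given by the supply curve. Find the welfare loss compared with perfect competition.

450.80

In inverse form: demand P = 209.1 − 0.5Q, supply P = 62 + Q.
Competitive equilibrium: 209.1 − 0.5Q = 62 + Q → Q* = 98.0667, P* = 160.0667.
Marginal revenue: MR = 209.1 − Q. Set MR = MC: 209.1 − Q = 62 + Q → Q_m = 73.55.
Price P_m = 209.1 − 0.5·73.55 = 172.325; MC(Q_m) = 62 + 1·73.55 = 135.55.
Competitive Q* = 98.0667, so ΔQ = 24.5167; wedge = 172.325 − 135.55 = 36.775.
Deadweight loss = ½ × 24.5167 × 36.775 = 450.80.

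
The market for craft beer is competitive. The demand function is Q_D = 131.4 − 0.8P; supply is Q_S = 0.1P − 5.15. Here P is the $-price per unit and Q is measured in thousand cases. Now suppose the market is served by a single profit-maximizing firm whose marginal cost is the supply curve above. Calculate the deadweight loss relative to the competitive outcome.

$5.65 thousand

In inverse form: demand P = 164.25 − 1.25Q, supply P = 51.5 + 10Q.
Competitive equilibrium: 164.25 − 1.25Q = 51.5 + 10Q → Q* = 10.0222, P* = 151.7222.
Marginal revenue: MR = 164.25 − 2.5Q. Set MR = MC: 164.25 − 2.5Q = 51.5 + 10Q → Q_m = 9.02.
Price P_m = 164.25 − 1.25·9.02 = 152.975; MC(Q_m) = 51.5 + 10·9.02 = 141.7.
Competitive Q* = 10.0222, so ΔQ = 1.0022; wedge = 152.975 − 141.7 = 11.275.
Welfare loss = ½ × 1.0022 × 11.275 = $5.65 thousand.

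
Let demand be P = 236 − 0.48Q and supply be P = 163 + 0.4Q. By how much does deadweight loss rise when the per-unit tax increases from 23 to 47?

Competitive equilibrium: 236 − 0.48Q = 163 + 0.4Q → Q* = 82.9545, P* = 196.1818.
For a per-unit tax t: ΔQ = t/0.88, so DWL = ½·t·(t/0.88) = t²/1.76.
At t = 23: DWL = 300.568. At t = 47: DWL = 1255.114.
Increase = 1255.114 − 300.568 = 954.55.

954.55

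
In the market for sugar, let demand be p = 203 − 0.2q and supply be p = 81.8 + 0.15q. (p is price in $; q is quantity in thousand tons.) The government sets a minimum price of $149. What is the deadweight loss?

$1018.41 thousand

Competitive equilibrium: 203 − 0.2q = 81.8 + 0.15q → q* = 346.2857, p* = 133.7429.
At the floor p = 149, quantity demanded = (203 − 149)/0.2 = 270.
Sellers' marginal cost at q' = 270: 81.8 + 0.15·270 = 122.3.
Δq = 346.2857 − 270 = 76.2857; wedge = 149 − 122.3 = 26.7.
Deadweight loss = ½ × 76.2857 × 26.7 = $1018.41 thousand.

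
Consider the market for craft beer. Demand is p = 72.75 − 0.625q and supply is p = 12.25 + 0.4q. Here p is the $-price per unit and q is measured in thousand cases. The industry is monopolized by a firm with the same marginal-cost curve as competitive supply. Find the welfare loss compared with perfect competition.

$256.18 thousand

Competitive equilibrium: 72.75 − 0.625q = 12.25 + 0.4q → q* = 59.0244, p* = 35.8598.
Marginal revenue: MR = 72.75 − 1.25q. Set MR = MC: 72.75 − 1.25q = 12.25 + 0.4q → q_m = 36.6667.
Price p_m = 72.75 − 0.625·36.6667 = 49.8333; MC(q_m) = 12.25 + 0.4·36.6667 = 26.9167.
Competitive q* = 59.0244, so Δq = 22.3577; wedge = 49.8333 − 26.9167 = 22.9166.
Deadweight loss = ½ × 22.3577 × 22.9166 = $256.18 thousand.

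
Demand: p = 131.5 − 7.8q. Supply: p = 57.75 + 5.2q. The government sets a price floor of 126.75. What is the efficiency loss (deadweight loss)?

166.69

Competitive equilibrium: 131.5 − 7.8q = 57.75 + 5.2q → q* = 5.6731, p* = 87.25.
At the floor p = 126.75, quantity demanded = (131.5 − 126.75)/7.8 = 0.609.
Sellers' marginal cost at q' = 0.609: 57.75 + 5.2·0.609 = 60.9168.
Δq = 5.6731 − 0.609 = 5.0641; wedge = 126.75 − 60.9168 = 65.8332.
Welfare loss = ½ × 5.0641 × 65.8332 = 166.69.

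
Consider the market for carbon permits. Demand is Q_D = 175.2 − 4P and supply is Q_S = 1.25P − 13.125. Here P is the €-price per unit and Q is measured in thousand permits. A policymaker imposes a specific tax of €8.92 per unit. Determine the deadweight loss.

€37.89 thousand

In inverse form: demand P = 43.8 − 0.25Q, supply P = 10.5 + 0.8Q.
Competitive equilibrium: 43.8 − 0.25Q = 10.5 + 0.8Q → Q* = 31.7143, P* = 35.8714.
With the tax, the buyer price exceeds the seller price by 8.92: (43.8 − 0.25Q) − (10.5 + 0.8Q) = 8.92 → Q' = 23.219.
ΔQ = 31.7143 − 23.219 = 8.4953; the wedge equals the tax, 8.92.
Welfare loss = ½ × 8.4953 × 8.92 = €37.89 thousand.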